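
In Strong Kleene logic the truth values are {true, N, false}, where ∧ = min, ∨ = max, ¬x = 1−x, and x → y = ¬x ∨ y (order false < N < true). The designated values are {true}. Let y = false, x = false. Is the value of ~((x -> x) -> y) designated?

Yes

x -> x = false -> false = true
(x -> x) -> y = true -> false = false
~((x -> x) -> y) = ~false = true
true ∈ {true}.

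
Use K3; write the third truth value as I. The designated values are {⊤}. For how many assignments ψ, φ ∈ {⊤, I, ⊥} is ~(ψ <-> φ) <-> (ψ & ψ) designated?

Designated under: (ψ=⊤, φ=⊥); (ψ=⊥, φ=⊥).

2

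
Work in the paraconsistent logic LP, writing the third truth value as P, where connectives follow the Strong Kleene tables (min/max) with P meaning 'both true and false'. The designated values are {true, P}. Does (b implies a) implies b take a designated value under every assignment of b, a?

Countermodel: b=false, a=true gives false, which is not designated.

No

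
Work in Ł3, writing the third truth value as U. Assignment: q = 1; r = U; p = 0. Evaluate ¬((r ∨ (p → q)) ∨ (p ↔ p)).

0

p → q = 0 → 1 = 1
r ∨ (p → q) = U ∨ 1 = 1
p ↔ p = 0 ↔ 0 = 1
(r ∨ (p → q)) ∨ (p ↔ p) = 1 ∨ 1 = 1
¬((r ∨ (p → q)) ∨ (p ↔ p)) = ¬1 = 0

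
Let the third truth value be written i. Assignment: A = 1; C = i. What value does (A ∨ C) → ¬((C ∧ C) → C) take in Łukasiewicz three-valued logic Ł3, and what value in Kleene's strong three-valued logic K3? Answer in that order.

0; i

In Łukasiewicz three-valued logic Ł3: A ∨ C = 1 ∨ i = 1
C ∧ C = i ∧ i = i
(C ∧ C) → C = i → i = 1
¬((C ∧ C) → C) = ¬1 = 0
(A ∨ C) → ¬((C ∧ C) → C) = 1 → 0 = 0
In Kleene's strong three-valued logic K3: A ∨ C = 1 ∨ i = 1
C ∧ C = i ∧ i = i
(C ∧ C) → C = i → i = i  [¬i ∨ i]
¬((C ∧ C) → C) = ¬i = i
(A ∨ C) → ¬((C ∧ C) → C) = 1 → i = i
They differ because Łukasiewicz three-valued logic Ł3 and Kleene's strong three-valued logic K3 treat i differently under implication.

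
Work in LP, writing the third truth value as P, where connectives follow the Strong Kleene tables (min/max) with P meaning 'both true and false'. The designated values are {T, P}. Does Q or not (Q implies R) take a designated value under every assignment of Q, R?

No

Countermodel: Q=F, R=T gives F, which is not designated.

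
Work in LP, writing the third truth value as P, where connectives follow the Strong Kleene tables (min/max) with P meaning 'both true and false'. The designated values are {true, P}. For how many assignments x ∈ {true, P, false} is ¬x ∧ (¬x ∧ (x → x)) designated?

2

x=true: false ·
x=P: P ✓
x=false: true ✓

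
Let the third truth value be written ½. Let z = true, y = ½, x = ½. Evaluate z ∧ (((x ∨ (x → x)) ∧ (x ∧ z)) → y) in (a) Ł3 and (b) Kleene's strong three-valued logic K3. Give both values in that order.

true; ½

In Ł3: x → x = ½ → ½ = true
x ∨ (x → x) = ½ ∨ true = true
x ∧ z = ½ ∧ true = ½
(x ∨ (x → x)) ∧ (x ∧ z) = true ∧ ½ = ½
((x ∨ (x → x)) ∧ (x ∧ z)) → y = ½ → ½ = true
z ∧ (((x ∨ (x → x)) ∧ (x ∧ z)) → y) = true ∧ true = true
In Kleene's strong three-valued logic K3: x → x = ½ → ½ = ½  [¬½ ∨ ½]
x ∨ (x → x) = ½ ∨ ½ = ½
x ∧ z = ½ ∧ true = ½
(x ∨ (x → x)) ∧ (x ∧ z) = ½ ∧ ½ = ½
((x ∨ (x → x)) ∧ (x ∧ z)) → y = ½ → ½ = ½
z ∧ (((x ∨ (x → x)) ∧ (x ∧ z)) → y) = true ∧ ½ = ½
They differ because Ł3 and Kleene's strong three-valued logic K3 treat ½ differently under implication.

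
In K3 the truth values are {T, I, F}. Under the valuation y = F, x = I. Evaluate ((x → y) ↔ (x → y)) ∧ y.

F

x → y = I → F = I
x → y = I → F = I
(x → y) ↔ (x → y) = I ↔ I = I
((x → y) ↔ (x → y)) ∧ y = I ∧ F = F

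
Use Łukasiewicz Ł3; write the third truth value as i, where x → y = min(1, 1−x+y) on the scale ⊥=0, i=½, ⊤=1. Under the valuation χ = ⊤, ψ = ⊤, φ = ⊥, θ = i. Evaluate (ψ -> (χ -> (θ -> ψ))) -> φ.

θ -> ψ = i -> ⊤ = ⊤
χ -> (θ -> ψ) = ⊤ -> ⊤ = ⊤
ψ -> (χ -> (θ -> ψ)) = ⊤ -> ⊤ = ⊤
(ψ -> (χ -> (θ -> ψ))) -> φ = ⊤ -> ⊥ = ⊥

⊥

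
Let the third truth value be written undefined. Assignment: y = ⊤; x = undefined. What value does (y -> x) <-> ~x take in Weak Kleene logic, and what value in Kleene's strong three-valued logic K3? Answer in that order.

In Weak Kleene logic: y -> x = ⊤ -> undefined = undefined
~x = ~undefined = undefined
(y -> x) <-> ~x = undefined <-> undefined = undefined
In Kleene's strong three-valued logic K3: y -> x = ⊤ -> undefined = undefined  [~⊤ | undefined]
~x = ~undefined = undefined
(y -> x) <-> ~x = undefined <-> undefined = undefined

undefined; undefined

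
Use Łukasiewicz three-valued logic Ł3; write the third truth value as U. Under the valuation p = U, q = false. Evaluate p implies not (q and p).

q and p = false and U = false
not (q and p) = not false = true
p implies not (q and p) = U implies true = true  [min(1, 1−½+1)]

true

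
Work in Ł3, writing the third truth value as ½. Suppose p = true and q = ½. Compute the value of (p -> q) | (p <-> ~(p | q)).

p -> q = true -> ½ = ½
p | q = true | ½ = true
~(p | q) = ~true = false
p <-> ~(p | q) = true <-> false = false
(p -> q) | (p <-> ~(p | q)) = ½ | false = ½

½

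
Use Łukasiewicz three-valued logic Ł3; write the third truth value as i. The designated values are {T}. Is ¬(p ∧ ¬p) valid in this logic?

Countermodel: p=i gives i, which is not designated.

No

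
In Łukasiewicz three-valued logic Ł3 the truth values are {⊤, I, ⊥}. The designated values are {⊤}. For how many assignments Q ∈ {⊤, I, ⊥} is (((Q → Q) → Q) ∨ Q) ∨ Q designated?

Q=⊤: ⊤ ✓
Q=I: I ·
Q=⊥: ⊥ ·

1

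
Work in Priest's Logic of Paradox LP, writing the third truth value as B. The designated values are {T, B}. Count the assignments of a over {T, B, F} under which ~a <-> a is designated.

1

a=T: F ·
a=B: B ✓
a=F: F ·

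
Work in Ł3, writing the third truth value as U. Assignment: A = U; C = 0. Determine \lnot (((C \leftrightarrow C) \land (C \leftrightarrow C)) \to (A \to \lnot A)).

C \leftrightarrow C = 0 \leftrightarrow 0 = 1
C \leftrightarrow C = 0 \leftrightarrow 0 = 1
(C \leftrightarrow C) \land (C \leftrightarrow C) = 1 \land 1 = 1
\lnot A = \lnot U = U
A \to \lnot A = U \to U = 1  [min(1, 1−½+½)]
((C \leftrightarrow C) \land (C \leftrightarrow C)) \to (A \to \lnot A) = 1 \to 1 = 1
\lnot (((C \leftrightarrow C) \land (C \leftrightarrow C)) \to (A \to \lnot A)) = \lnot 1 = 0

0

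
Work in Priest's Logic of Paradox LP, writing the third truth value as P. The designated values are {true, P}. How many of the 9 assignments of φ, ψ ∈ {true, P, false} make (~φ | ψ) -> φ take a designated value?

Of the 9 assignments, 6 give a value in {true, P}.

6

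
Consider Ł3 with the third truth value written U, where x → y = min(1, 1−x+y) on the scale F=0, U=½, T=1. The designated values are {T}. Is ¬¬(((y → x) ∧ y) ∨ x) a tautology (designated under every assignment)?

Countermodel: y=T, x=U gives U, which is not designated.

No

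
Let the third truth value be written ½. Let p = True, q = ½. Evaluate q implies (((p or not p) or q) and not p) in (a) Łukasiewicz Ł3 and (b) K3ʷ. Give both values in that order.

½; ½

In Łukasiewicz Ł3: not p = not True = False
p or not p = True or False = True
(p or not p) or q = True or ½ = True
not p = not True = False
((p or not p) or q) and not p = True and False = False
q implies (((p or not p) or q) and not p) = ½ implies False = ½  [min(1, 1−½+0)]
In K3ʷ: not p = not True = False
p or not p = True or False = True
(p or not p) or q = True or ½ = ½
not p = not True = False
((p or not p) or q) and not p = ½ and False = ½
q implies (((p or not p) or q) and not p) = ½ implies ½ = ½  [any arg is the third value ⇒ result is the third value]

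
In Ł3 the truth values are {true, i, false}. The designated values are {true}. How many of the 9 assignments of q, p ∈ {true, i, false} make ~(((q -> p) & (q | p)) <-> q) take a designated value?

2

Designated under: (q=true, p=false); (q=false, p=true).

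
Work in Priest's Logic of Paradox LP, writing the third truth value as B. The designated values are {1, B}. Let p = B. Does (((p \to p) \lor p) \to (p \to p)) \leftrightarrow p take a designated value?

Yes

p \to p = B \to B = B  [\lnot B \lor B]
(p \to p) \lor p = B \lor B = B
p \to p = B \to B = B
((p \to p) \lor p) \to (p \to p) = B \to B = B
(((p \to p) \lor p) \to (p \to p)) \leftrightarrow p = B \leftrightarrow B = B
B ∈ {1, B}.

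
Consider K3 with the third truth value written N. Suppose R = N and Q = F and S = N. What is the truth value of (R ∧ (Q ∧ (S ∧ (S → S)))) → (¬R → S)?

T

S → S = N → N = N
S ∧ (S → S) = N ∧ N = N
Q ∧ (S ∧ (S → S)) = F ∧ N = F
R ∧ (Q ∧ (S ∧ (S → S))) = N ∧ F = F
¬R = ¬N = N
¬R → S = N → N = N
(R ∧ (Q ∧ (S ∧ (S → S)))) → (¬R → S) = F → N = T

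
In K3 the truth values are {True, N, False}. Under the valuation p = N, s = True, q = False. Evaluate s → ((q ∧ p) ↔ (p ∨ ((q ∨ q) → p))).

False

q ∧ p = False ∧ N = False
q ∨ q = False ∨ False = False
(q ∨ q) → p = False → N = True  [¬False ∨ N]
p ∨ ((q ∨ q) → p) = N ∨ True = True
(q ∧ p) ↔ (p ∨ ((q ∨ q) → p)) = False ↔ True = False
s → ((q ∧ p) ↔ (p ∨ ((q ∨ q) → p))) = True → False = False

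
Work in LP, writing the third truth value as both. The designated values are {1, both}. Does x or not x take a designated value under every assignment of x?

Yes

Every assignment of x over {1, both, 0} gives a value in {1, both}.
In particular, with x=both: x or not x = both.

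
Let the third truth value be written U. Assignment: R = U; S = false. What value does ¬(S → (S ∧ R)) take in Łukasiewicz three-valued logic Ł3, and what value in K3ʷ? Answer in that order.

In Łukasiewicz three-valued logic Ł3: S ∧ R = false ∧ U = false
S → (S ∧ R) = false → false = true
¬(S → (S ∧ R)) = ¬true = false
In K3ʷ: S ∧ R = false ∧ U = U
S → (S ∧ R) = false → U = U
¬(S → (S ∧ R)) = ¬U = U
They differ because Łukasiewicz three-valued logic Ł3 and K3ʷ treat U differently under the binary connectives.

false; U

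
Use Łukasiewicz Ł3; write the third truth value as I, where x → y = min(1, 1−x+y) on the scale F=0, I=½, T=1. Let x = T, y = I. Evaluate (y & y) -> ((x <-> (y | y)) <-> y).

y & y = I & I = I
y | y = I | I = I
x <-> (y | y) = T <-> I = I  [1 − |1−½|]
(x <-> (y | y)) <-> y = I <-> I = T
(y & y) -> ((x <-> (y | y)) <-> y) = I -> T = T

T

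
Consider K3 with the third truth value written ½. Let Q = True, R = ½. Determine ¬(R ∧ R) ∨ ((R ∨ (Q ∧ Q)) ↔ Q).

R ∧ R = ½ ∧ ½ = ½
¬(R ∧ R) = ¬½ = ½
Q ∧ Q = True ∧ True = True
R ∨ (Q ∧ Q) = ½ ∨ True = True
(R ∨ (Q ∧ Q)) ↔ Q = True ↔ True = True
¬(R ∧ R) ∨ ((R ∨ (Q ∧ Q)) ↔ Q) = ½ ∨ True = True

True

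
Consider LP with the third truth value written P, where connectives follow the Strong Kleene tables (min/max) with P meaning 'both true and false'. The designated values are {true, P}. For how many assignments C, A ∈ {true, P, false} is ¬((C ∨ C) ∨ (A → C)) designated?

Designated under: (C=P, A=true); (C=P, A=P); (C=false, A=true); (C=false, A=P).

4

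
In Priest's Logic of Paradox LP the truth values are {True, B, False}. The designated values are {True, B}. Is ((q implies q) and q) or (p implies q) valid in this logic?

No

Countermodel: q=False, p=True gives False, which is not designated.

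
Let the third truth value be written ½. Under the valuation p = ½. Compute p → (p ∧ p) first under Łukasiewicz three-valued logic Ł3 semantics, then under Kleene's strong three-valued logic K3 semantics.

⊤; ½

In Łukasiewicz three-valued logic Ł3: p ∧ p = ½ ∧ ½ = ½
p → (p ∧ p) = ½ → ½ = ⊤  [min(1, 1−½+½)]
In Kleene's strong three-valued logic K3: p ∧ p = ½ ∧ ½ = ½
p → (p ∧ p) = ½ → ½ = ½  [¬½ ∨ ½]
They differ because Łukasiewicz three-valued logic Ł3 and Kleene's strong three-valued logic K3 treat ½ differently under implication.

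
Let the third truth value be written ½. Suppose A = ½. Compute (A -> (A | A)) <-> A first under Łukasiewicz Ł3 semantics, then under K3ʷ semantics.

½; ½

In Łukasiewicz Ł3: A | A = ½ | ½ = ½
A -> (A | A) = ½ -> ½ = 1  [min(1, 1−½+½)]
(A -> (A | A)) <-> A = 1 <-> ½ = ½
In K3ʷ: A | A = ½ | ½ = ½
A -> (A | A) = ½ -> ½ = ½
(A -> (A | A)) <-> A = ½ <-> ½ = ½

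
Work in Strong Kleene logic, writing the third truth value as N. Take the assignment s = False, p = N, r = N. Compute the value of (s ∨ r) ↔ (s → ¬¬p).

N

s ∨ r = False ∨ N = N
¬p = ¬N = N
¬¬p = ¬N = N
s → ¬¬p = False → N = True  [¬False ∨ N]
(s ∨ r) ↔ (s → ¬¬p) = N ↔ True = N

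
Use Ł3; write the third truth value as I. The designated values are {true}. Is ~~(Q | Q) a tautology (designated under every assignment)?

No

Countermodel: Q=I gives I, which is not designated.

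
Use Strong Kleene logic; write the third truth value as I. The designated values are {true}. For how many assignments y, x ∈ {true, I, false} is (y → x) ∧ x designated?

Designated under: (y=true, x=true); (y=I, x=true); (y=false, x=true).

3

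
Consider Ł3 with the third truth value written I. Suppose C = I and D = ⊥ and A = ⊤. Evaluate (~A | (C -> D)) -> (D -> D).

~A = ~⊤ = ⊥
C -> D = I -> ⊥ = I  [min(1, 1−½+0)]
~A | (C -> D) = ⊥ | I = I
D -> D = ⊥ -> ⊥ = ⊤
(~A | (C -> D)) -> (D -> D) = I -> ⊤ = ⊤

⊤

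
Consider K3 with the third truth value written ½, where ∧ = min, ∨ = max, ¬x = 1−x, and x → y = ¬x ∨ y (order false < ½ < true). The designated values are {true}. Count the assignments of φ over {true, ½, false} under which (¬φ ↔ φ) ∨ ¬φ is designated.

1

φ=true: false ·
φ=½: ½ ·
φ=false: true ✓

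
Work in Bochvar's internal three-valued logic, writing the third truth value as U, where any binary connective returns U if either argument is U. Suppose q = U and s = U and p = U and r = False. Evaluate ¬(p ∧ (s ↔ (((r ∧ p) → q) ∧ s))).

r ∧ p = False ∧ U = U
(r ∧ p) → q = U → U = U  [any arg is the third value ⇒ result is the third value]
((r ∧ p) → q) ∧ s = U ∧ U = U
s ↔ (((r ∧ p) → q) ∧ s) = U ↔ U = U
p ∧ (s ↔ (((r ∧ p) → q) ∧ s)) = U ∧ U = U
¬(p ∧ (s ↔ (((r ∧ p) → q) ∧ s))) = ¬U = U

U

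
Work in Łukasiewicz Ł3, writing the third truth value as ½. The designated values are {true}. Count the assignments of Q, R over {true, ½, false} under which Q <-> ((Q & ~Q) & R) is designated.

Of the 9 assignments, 5 give a value in {true}.

5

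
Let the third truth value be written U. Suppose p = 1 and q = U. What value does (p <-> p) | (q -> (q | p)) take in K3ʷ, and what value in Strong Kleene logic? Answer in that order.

U; 1

In K3ʷ: p <-> p = 1 <-> 1 = 1
q | p = U | 1 = U
q -> (q | p) = U -> U = U
(p <-> p) | (q -> (q | p)) = 1 | U = U
In Strong Kleene logic: p <-> p = 1 <-> 1 = 1
q | p = U | 1 = 1
q -> (q | p) = U -> 1 = 1  [~U | 1]
(p <-> p) | (q -> (q | p)) = 1 | 1 = 1
They differ because K3ʷ and Strong Kleene logic treat U differently under the binary connectives.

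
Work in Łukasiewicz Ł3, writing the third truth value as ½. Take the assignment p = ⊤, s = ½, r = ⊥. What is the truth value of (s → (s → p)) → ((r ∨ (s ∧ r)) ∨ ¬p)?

⊥

s → p = ½ → ⊤ = ⊤  [min(1, 1−½+1)]
s → (s → p) = ½ → ⊤ = ⊤
s ∧ r = ½ ∧ ⊥ = ⊥
r ∨ (s ∧ r) = ⊥ ∨ ⊥ = ⊥
¬p = ¬⊤ = ⊥
(r ∨ (s ∧ r)) ∨ ¬p = ⊥ ∨ ⊥ = ⊥
(s → (s → p)) → ((r ∨ (s ∧ r)) ∨ ¬p) = ⊤ → ⊥ = ⊥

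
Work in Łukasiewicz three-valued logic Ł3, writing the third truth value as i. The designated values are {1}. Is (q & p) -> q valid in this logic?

Every assignment of q, p over {1, i, 0} gives a value in {1}.
In particular, with q=i, p=i: (q & p) -> q = 1.

Yes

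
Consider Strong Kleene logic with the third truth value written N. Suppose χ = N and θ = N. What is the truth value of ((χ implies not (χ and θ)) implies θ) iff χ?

χ and θ = N and N = N
not (χ and θ) = not N = N
χ implies not (χ and θ) = N implies N = N  [not N or N]
(χ implies not (χ and θ)) implies θ = N implies N = N
((χ implies not (χ and θ)) implies θ) iff χ = N iff N = N

N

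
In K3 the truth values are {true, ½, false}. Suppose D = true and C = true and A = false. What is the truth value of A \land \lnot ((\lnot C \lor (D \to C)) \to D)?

\lnot C = \lnot true = false
D \to C = true \to true = true
\lnot C \lor (D \to C) = false \lor true = true
(\lnot C \lor (D \to C)) \to D = true \to true = true
\lnot ((\lnot C \lor (D \to C)) \to D) = \lnot true = false
A \land \lnot ((\lnot C \lor (D \to C)) \to D) = false \land false = false

false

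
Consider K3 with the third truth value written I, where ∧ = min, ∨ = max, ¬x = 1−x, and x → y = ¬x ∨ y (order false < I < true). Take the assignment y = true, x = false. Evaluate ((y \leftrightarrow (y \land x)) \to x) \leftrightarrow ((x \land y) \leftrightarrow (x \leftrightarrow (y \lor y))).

y \land x = true \land false = false
y \leftrightarrow (y \land x) = true \leftrightarrow false = false
(y \leftrightarrow (y \land x)) \to x = false \to false = true
x \land y = false \land true = false
y \lor y = true \lor true = true
x \leftrightarrow (y \lor y) = false \leftrightarrow true = false
(x \land y) \leftrightarrow (x \leftrightarrow (y \lor y)) = false \leftrightarrow false = true
((y \leftrightarrow (y \land x)) \to x) \leftrightarrow ((x \land y) \leftrightarrow (x \leftrightarrow (y \lor y))) = true \leftrightarrow true = true

true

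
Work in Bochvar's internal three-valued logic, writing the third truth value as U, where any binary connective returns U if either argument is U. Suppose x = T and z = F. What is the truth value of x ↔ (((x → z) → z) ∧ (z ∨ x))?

T

x → z = T → F = F
(x → z) → z = F → F = T
z ∨ x = F ∨ T = T
((x → z) → z) ∧ (z ∨ x) = T ∧ T = T
x ↔ (((x → z) → z) ∧ (z ∨ x)) = T ↔ T = T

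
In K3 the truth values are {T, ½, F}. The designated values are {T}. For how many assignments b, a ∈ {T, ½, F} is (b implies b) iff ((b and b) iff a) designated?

2

Designated under: (b=T, a=T); (b=F, a=F).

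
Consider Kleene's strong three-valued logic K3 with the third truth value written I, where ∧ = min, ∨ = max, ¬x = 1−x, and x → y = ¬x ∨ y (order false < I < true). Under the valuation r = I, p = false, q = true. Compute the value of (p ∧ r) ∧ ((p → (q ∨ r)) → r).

p ∧ r = false ∧ I = false
q ∨ r = true ∨ I = true
p → (q ∨ r) = false → true = true
(p → (q ∨ r)) → r = true → I = I  [¬true ∨ I]
(p ∧ r) ∧ ((p → (q ∨ r)) → r) = false ∧ I = false

false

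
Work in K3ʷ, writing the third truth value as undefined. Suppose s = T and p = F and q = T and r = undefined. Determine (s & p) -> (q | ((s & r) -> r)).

s & p = T & F = F
s & r = T & undefined = undefined
(s & r) -> r = undefined -> undefined = undefined  [any arg is the third value ⇒ result is the third value]
q | ((s & r) -> r) = T | undefined = undefined
(s & p) -> (q | ((s & r) -> r)) = F -> undefined = undefined

undefined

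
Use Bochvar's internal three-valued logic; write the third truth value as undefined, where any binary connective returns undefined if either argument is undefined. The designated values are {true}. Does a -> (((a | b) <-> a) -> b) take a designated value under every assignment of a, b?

No

Countermodel: a=true, b=undefined gives undefined, which is not designated.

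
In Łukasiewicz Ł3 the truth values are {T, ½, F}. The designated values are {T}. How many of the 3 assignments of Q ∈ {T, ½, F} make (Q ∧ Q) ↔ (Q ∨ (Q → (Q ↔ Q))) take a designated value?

Q=T: T ✓
Q=½: ½ ·
Q=F: F ·

1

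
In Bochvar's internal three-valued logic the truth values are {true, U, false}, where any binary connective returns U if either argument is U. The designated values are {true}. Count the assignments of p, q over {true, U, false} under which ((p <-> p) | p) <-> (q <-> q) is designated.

4

Designated under: (p=true, q=true); (p=true, q=false); (p=false, q=true); (p=false, q=false).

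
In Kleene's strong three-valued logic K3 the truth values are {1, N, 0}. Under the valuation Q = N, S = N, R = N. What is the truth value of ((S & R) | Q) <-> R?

S & R = N & N = N
(S & R) | Q = N | N = N
((S & R) | Q) <-> R = N <-> N = N

N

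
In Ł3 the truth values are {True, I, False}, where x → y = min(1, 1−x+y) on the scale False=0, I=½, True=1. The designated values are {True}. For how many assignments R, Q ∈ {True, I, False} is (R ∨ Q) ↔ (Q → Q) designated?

Of the 9 assignments, 5 give a value in {True}.

5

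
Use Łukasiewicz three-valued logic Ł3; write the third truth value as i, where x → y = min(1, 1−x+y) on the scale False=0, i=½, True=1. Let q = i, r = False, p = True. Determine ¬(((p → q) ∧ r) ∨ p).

p → q = True → i = i  [min(1, 1−1+½)]
(p → q) ∧ r = i ∧ False = False
((p → q) ∧ r) ∨ p = False ∨ True = True
¬(((p → q) ∧ r) ∨ p) = ¬True = False

False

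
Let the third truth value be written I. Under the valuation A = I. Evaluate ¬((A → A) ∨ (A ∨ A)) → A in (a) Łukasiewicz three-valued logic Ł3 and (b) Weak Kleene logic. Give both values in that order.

In Łukasiewicz three-valued logic Ł3: A → A = I → I = T
A ∨ A = I ∨ I = I
(A → A) ∨ (A ∨ A) = T ∨ I = T
¬((A → A) ∨ (A ∨ A)) = ¬T = F
¬((A → A) ∨ (A ∨ A)) → A = F → I = T
In Weak Kleene logic: A → A = I → I = I
A ∨ A = I ∨ I = I
(A → A) ∨ (A ∨ A) = I ∨ I = I
¬((A → A) ∨ (A ∨ A)) = ¬I = I
¬((A → A) ∨ (A ∨ A)) → A = I → I = I
They differ because Łukasiewicz three-valued logic Ł3 and Weak Kleene logic treat I differently under the binary connectives.

T; I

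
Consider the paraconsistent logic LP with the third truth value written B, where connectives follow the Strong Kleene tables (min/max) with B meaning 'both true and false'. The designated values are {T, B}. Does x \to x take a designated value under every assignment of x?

Every assignment of x over {T, B, F} gives a value in {T, B}.
In particular, with x=B: x \to x = B.

Yes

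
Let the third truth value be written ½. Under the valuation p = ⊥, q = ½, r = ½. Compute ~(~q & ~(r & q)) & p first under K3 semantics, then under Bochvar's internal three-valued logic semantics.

In K3: ~q = ~½ = ½
r & q = ½ & ½ = ½
~(r & q) = ~½ = ½
~q & ~(r & q) = ½ & ½ = ½
~(~q & ~(r & q)) = ~½ = ½
~(~q & ~(r & q)) & p = ½ & ⊥ = ⊥
In Bochvar's internal three-valued logic: ~q = ~½ = ½
r & q = ½ & ½ = ½
~(r & q) = ~½ = ½
~q & ~(r & q) = ½ & ½ = ½
~(~q & ~(r & q)) = ~½ = ½
~(~q & ~(r & q)) & p = ½ & ⊥ = ½
They differ because K3 and Bochvar's internal three-valued logic treat ½ differently under the binary connectives.

⊥; ½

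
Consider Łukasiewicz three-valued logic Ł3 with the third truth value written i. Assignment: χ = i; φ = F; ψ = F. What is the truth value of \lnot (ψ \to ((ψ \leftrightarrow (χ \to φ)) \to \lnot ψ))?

F

χ \to φ = i \to F = i  [min(1, 1−½+0)]
ψ \leftrightarrow (χ \to φ) = F \leftrightarrow i = i
\lnot ψ = \lnot F = T
(ψ \leftrightarrow (χ \to φ)) \to \lnot ψ = i \to T = T
ψ \to ((ψ \leftrightarrow (χ \to φ)) \to \lnot ψ) = F \to T = T
\lnot (ψ \to ((ψ \leftrightarrow (χ \to φ)) \to \lnot ψ)) = \lnot T = F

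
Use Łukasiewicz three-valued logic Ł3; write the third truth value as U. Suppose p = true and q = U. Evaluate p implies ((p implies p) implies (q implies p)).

true

p implies p = true implies true = true
q implies p = U implies true = true  [min(1, 1−½+1)]
(p implies p) implies (q implies p) = true implies true = true
p implies ((p implies p) implies (q implies p)) = true implies true = true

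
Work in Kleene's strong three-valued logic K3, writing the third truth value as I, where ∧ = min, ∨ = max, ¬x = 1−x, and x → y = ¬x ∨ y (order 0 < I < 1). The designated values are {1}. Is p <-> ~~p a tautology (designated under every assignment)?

Countermodel: p=I gives I, which is not designated.

No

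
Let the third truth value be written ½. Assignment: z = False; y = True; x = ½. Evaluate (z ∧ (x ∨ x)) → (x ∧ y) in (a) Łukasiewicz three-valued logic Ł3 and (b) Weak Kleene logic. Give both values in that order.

In Łukasiewicz three-valued logic Ł3: x ∨ x = ½ ∨ ½ = ½
z ∧ (x ∨ x) = False ∧ ½ = False
x ∧ y = ½ ∧ True = ½
(z ∧ (x ∨ x)) → (x ∧ y) = False → ½ = True
In Weak Kleene logic: x ∨ x = ½ ∨ ½ = ½
z ∧ (x ∨ x) = False ∧ ½ = ½
x ∧ y = ½ ∧ True = ½
(z ∧ (x ∨ x)) → (x ∧ y) = ½ → ½ = ½  [any arg is the third value ⇒ result is the third value]
They differ because Łukasiewicz three-valued logic Ł3 and Weak Kleene logic treat ½ differently under the binary connectives.

True; ½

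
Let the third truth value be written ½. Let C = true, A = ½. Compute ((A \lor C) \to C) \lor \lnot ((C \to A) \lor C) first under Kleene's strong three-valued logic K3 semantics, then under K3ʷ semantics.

In Kleene's strong three-valued logic K3: A \lor C = ½ \lor true = true
(A \lor C) \to C = true \to true = true
C \to A = true \to ½ = ½  [\lnot true \lor ½]
(C \to A) \lor C = ½ \lor true = true
\lnot ((C \to A) \lor C) = \lnot true = false
((A \lor C) \to C) \lor \lnot ((C \to A) \lor C) = true \lor false = true
In K3ʷ: A \lor C = ½ \lor true = ½
(A \lor C) \to C = ½ \to true = ½  [any arg is the third value ⇒ result is the third value]
C \to A = true \to ½ = ½
(C \to A) \lor C = ½ \lor true = ½
\lnot ((C \to A) \lor C) = \lnot ½ = ½
((A \lor C) \to C) \lor \lnot ((C \to A) \lor C) = ½ \lor ½ = ½
They differ because Kleene's strong three-valued logic K3 and K3ʷ treat ½ differently under the binary connectives.

true; ½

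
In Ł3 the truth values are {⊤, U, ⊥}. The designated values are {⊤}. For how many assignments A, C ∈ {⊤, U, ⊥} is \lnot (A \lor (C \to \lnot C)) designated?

1

Designated under: (A=⊥, C=⊤).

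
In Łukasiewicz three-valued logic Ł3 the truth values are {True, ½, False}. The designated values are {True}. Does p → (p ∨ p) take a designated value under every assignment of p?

Every assignment of p over {True, ½, False} gives a value in {True}.
In particular, with p=½: p → (p ∨ p) = True.

Yes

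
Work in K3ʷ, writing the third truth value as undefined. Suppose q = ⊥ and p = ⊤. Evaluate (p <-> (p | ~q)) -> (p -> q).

⊥

~q = ~⊥ = ⊤
p | ~q = ⊤ | ⊤ = ⊤
p <-> (p | ~q) = ⊤ <-> ⊤ = ⊤
p -> q = ⊤ -> ⊥ = ⊥
(p <-> (p | ~q)) -> (p -> q) = ⊤ -> ⊥ = ⊥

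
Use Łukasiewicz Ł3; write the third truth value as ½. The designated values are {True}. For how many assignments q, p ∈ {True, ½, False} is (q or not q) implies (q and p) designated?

3

Designated under: (q=True, p=True); (q=½, p=True); (q=½, p=½).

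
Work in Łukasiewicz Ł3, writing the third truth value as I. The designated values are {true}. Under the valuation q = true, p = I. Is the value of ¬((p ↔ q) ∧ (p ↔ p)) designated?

No

p ↔ q = I ↔ true = I  [1 − |½−1|]
p ↔ p = I ↔ I = true
(p ↔ q) ∧ (p ↔ p) = I ∧ true = I
¬((p ↔ q) ∧ (p ↔ p)) = ¬I = I
I ∉ {true}.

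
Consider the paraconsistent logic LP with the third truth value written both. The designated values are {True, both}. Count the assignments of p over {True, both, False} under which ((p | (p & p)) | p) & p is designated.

p=True: True ✓
p=both: both ✓
p=False: False ·

2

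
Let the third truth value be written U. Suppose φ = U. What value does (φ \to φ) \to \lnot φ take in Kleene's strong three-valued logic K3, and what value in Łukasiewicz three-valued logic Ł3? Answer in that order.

U; U

In Kleene's strong three-valued logic K3: φ \to φ = U \to U = U
\lnot φ = \lnot U = U
(φ \to φ) \to \lnot φ = U \to U = U
In Łukasiewicz three-valued logic Ł3: φ \to φ = U \to U = True  [min(1, 1−½+½)]
\lnot φ = \lnot U = U
(φ \to φ) \to \lnot φ = True \to U = U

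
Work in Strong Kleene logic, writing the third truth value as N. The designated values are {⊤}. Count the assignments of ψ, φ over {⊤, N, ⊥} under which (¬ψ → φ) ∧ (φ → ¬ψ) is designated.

Designated under: (ψ=⊤, φ=⊥); (ψ=⊥, φ=⊤).

2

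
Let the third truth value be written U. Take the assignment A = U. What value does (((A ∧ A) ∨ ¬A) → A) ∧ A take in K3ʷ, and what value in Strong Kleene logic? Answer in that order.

In K3ʷ: A ∧ A = U ∧ U = U
¬A = ¬U = U
(A ∧ A) ∨ ¬A = U ∨ U = U
((A ∧ A) ∨ ¬A) → A = U → U = U
(((A ∧ A) ∨ ¬A) → A) ∧ A = U ∧ U = U
In Strong Kleene logic: A ∧ A = U ∧ U = U
¬A = ¬U = U
(A ∧ A) ∨ ¬A = U ∨ U = U
((A ∧ A) ∨ ¬A) → A = U → U = U  [¬U ∨ U]
(((A ∧ A) ∨ ¬A) → A) ∧ A = U ∧ U = U

U; U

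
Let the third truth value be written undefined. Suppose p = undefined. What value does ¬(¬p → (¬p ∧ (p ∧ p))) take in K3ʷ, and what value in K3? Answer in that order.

In K3ʷ: ¬p = ¬undefined = undefined
¬p = ¬undefined = undefined
p ∧ p = undefined ∧ undefined = undefined
¬p ∧ (p ∧ p) = undefined ∧ undefined = undefined
¬p → (¬p ∧ (p ∧ p)) = undefined → undefined = undefined  [any arg is the third value ⇒ result is the third value]
¬(¬p → (¬p ∧ (p ∧ p))) = ¬undefined = undefined
In K3: ¬p = ¬undefined = undefined
¬p = ¬undefined = undefined
p ∧ p = undefined ∧ undefined = undefined
¬p ∧ (p ∧ p) = undefined ∧ undefined = undefined
¬p → (¬p ∧ (p ∧ p)) = undefined → undefined = undefined  [¬undefined ∨ undefined]
¬(¬p → (¬p ∧ (p ∧ p))) = ¬undefined = undefined

undefined; undefined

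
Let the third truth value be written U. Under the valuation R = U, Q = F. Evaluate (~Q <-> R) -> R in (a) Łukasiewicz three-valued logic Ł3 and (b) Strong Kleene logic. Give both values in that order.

In Łukasiewicz three-valued logic Ł3: ~Q = ~F = T
~Q <-> R = T <-> U = U  [1 − |1−½|]
(~Q <-> R) -> R = U -> U = T
In Strong Kleene logic: ~Q = ~F = T
~Q <-> R = T <-> U = U
(~Q <-> R) -> R = U -> U = U
They differ because Łukasiewicz three-valued logic Ł3 and Strong Kleene logic treat U differently under implication.

T; U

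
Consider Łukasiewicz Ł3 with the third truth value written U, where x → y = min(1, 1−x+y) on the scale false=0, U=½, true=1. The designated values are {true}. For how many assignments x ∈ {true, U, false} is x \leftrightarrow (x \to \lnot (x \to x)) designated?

x=true: false ·
x=U: true ✓
x=false: false ·

1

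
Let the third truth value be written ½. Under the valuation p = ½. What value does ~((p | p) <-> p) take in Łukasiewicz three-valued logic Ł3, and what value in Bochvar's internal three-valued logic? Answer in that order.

F; ½

In Łukasiewicz three-valued logic Ł3: p | p = ½ | ½ = ½
(p | p) <-> p = ½ <-> ½ = T
~((p | p) <-> p) = ~T = F
In Bochvar's internal three-valued logic: p | p = ½ | ½ = ½
(p | p) <-> p = ½ <-> ½ = ½
~((p | p) <-> p) = ~½ = ½
They differ because Łukasiewicz three-valued logic Ł3 and Bochvar's internal three-valued logic treat ½ differently under the binary connectives.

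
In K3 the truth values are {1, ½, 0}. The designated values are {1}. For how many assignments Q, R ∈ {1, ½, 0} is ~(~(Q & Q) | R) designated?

1

Designated under: (Q=1, R=0).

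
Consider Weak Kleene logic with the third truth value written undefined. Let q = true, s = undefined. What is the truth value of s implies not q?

not q = not true = false
s implies not q = undefined implies false = undefined

undefined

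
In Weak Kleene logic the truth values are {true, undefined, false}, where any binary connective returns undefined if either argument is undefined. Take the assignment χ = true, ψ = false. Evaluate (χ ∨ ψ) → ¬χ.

χ ∨ ψ = true ∨ false = true
¬χ = ¬true = false
(χ ∨ ψ) → ¬χ = true → false = false

false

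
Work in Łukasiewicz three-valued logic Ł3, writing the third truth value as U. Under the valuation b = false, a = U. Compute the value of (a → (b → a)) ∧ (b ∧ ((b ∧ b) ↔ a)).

false

b → a = false → U = true  [min(1, 1−0+½)]
a → (b → a) = U → true = true
b ∧ b = false ∧ false = false
(b ∧ b) ↔ a = false ↔ U = U
b ∧ ((b ∧ b) ↔ a) = false ∧ U = false
(a → (b → a)) ∧ (b ∧ ((b ∧ b) ↔ a)) = true ∧ false = false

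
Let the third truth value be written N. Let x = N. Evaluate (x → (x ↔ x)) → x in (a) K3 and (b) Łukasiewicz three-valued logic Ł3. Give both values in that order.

In K3: x ↔ x = N ↔ N = N
x → (x ↔ x) = N → N = N  [¬N ∨ N]
(x → (x ↔ x)) → x = N → N = N
In Łukasiewicz three-valued logic Ł3: x ↔ x = N ↔ N = True
x → (x ↔ x) = N → True = True
(x → (x ↔ x)) → x = True → N = N

N; N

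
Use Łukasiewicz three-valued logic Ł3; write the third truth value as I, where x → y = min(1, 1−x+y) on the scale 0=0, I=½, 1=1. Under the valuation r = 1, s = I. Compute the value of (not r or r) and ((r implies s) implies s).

not r = not 1 = 0
not r or r = 0 or 1 = 1
r implies s = 1 implies I = I  [min(1, 1−1+½)]
(r implies s) implies s = I implies I = 1
(not r or r) and ((r implies s) implies s) = 1 and 1 = 1

1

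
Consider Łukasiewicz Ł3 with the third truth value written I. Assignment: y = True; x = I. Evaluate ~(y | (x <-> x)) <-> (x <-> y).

x <-> x = I <-> I = True  [1 − |½−½|]
y | (x <-> x) = True | True = True
~(y | (x <-> x)) = ~True = False
x <-> y = I <-> True = I
~(y | (x <-> x)) <-> (x <-> y) = False <-> I = I

I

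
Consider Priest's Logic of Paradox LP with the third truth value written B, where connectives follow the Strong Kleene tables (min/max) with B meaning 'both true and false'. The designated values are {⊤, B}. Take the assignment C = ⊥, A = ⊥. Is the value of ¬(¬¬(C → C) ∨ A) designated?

C → C = ⊥ → ⊥ = ⊤
¬(C → C) = ¬⊤ = ⊥
¬¬(C → C) = ¬⊥ = ⊤
¬¬(C → C) ∨ A = ⊤ ∨ ⊥ = ⊤
¬(¬¬(C → C) ∨ A) = ¬⊤ = ⊥
⊥ ∉ {⊤, B}.

No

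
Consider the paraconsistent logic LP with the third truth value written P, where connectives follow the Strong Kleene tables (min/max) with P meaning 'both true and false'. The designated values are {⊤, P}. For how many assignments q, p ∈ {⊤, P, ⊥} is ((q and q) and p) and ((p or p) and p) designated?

4

Designated under: (q=⊤, p=⊤); (q=⊤, p=P); (q=P, p=⊤); (q=P, p=P).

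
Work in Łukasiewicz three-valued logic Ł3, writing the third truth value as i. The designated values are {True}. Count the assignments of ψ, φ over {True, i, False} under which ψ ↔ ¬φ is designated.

3

Designated under: (ψ=True, φ=False); (ψ=i, φ=i); (ψ=False, φ=True).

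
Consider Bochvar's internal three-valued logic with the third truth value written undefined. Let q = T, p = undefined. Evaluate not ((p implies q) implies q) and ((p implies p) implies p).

undefined

p implies q = undefined implies T = undefined  [any arg is the third value ⇒ result is the third value]
(p implies q) implies q = undefined implies T = undefined
not ((p implies q) implies q) = not undefined = undefined
p implies p = undefined implies undefined = undefined
(p implies p) implies p = undefined implies undefined = undefined
not ((p implies q) implies q) and ((p implies p) implies p) = undefined and undefined = undefined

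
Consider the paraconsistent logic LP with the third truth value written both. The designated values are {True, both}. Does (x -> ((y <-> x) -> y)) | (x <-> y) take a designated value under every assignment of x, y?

Yes

Every assignment of x, y over {True, both, False} gives a value in {True, both}.
In particular, with x=both, y=both: (x -> ((y <-> x) -> y)) | (x <-> y) = both.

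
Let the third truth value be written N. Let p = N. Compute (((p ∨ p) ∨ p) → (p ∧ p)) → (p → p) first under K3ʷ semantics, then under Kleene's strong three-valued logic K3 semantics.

In K3ʷ: p ∨ p = N ∨ N = N
(p ∨ p) ∨ p = N ∨ N = N
p ∧ p = N ∧ N = N
((p ∨ p) ∨ p) → (p ∧ p) = N → N = N  [any arg is the third value ⇒ result is the third value]
p → p = N → N = N
(((p ∨ p) ∨ p) → (p ∧ p)) → (p → p) = N → N = N
In Kleene's strong three-valued logic K3: p ∨ p = N ∨ N = N
(p ∨ p) ∨ p = N ∨ N = N
p ∧ p = N ∧ N = N
((p ∨ p) ∨ p) → (p ∧ p) = N → N = N
p → p = N → N = N
(((p ∨ p) ∨ p) → (p ∧ p)) → (p → p) = N → N = N

N; N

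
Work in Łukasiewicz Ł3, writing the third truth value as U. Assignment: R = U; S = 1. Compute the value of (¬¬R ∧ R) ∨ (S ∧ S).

1

¬R = ¬U = U
¬¬R = ¬U = U
¬¬R ∧ R = U ∧ U = U
S ∧ S = 1 ∧ 1 = 1
(¬¬R ∧ R) ∨ (S ∧ S) = U ∨ 1 = 1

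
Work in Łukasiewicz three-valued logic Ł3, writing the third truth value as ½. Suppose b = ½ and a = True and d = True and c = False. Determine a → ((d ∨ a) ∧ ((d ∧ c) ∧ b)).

d ∨ a = True ∨ True = True
d ∧ c = True ∧ False = False
(d ∧ c) ∧ b = False ∧ ½ = False
(d ∨ a) ∧ ((d ∧ c) ∧ b) = True ∧ False = False
a → ((d ∨ a) ∧ ((d ∧ c) ∧ b)) = True → False = False

False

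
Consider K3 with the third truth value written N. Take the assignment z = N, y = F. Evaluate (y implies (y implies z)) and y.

F

y implies z = F implies N = T  [not F or N]
y implies (y implies z) = F implies T = T
(y implies (y implies z)) and y = T and F = F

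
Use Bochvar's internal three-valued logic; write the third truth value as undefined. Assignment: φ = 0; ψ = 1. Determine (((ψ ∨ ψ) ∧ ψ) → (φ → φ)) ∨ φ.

1

ψ ∨ ψ = 1 ∨ 1 = 1
(ψ ∨ ψ) ∧ ψ = 1 ∧ 1 = 1
φ → φ = 0 → 0 = 1
((ψ ∨ ψ) ∧ ψ) → (φ → φ) = 1 → 1 = 1
(((ψ ∨ ψ) ∧ ψ) → (φ → φ)) ∨ φ = 1 ∨ 0 = 1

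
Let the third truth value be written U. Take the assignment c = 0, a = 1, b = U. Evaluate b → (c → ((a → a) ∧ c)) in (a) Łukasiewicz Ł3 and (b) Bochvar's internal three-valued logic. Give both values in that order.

In Łukasiewicz Ł3: a → a = 1 → 1 = 1
(a → a) ∧ c = 1 ∧ 0 = 0
c → ((a → a) ∧ c) = 0 → 0 = 1
b → (c → ((a → a) ∧ c)) = U → 1 = 1
In Bochvar's internal three-valued logic: a → a = 1 → 1 = 1
(a → a) ∧ c = 1 ∧ 0 = 0
c → ((a → a) ∧ c) = 0 → 0 = 1
b → (c → ((a → a) ∧ c)) = U → 1 = U  [any arg is the third value ⇒ result is the third value]
They differ because Łukasiewicz Ł3 and Bochvar's internal three-valued logic treat U differently under the binary connectives.

1; U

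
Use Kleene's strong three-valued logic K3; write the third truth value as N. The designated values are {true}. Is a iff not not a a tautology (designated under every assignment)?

No

Countermodel: a=N gives N, which is not designated.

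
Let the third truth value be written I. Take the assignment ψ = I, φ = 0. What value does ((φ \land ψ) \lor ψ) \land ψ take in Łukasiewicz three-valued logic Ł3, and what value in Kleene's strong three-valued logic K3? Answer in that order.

I; I

In Łukasiewicz three-valued logic Ł3: φ \land ψ = 0 \land I = 0
(φ \land ψ) \lor ψ = 0 \lor I = I
((φ \land ψ) \lor ψ) \land ψ = I \land I = I
In Kleene's strong three-valued logic K3: φ \land ψ = 0 \land I = 0
(φ \land ψ) \lor ψ = 0 \lor I = I
((φ \land ψ) \lor ψ) \land ψ = I \land I = I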